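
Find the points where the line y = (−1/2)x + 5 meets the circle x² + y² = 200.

Express y = (10 − x)/2 and substitute into the circle:
5x² − 20x − 700 = 0  ⟹  x² − 4x − 140 = 0
x = 14 or x = −10, giving (14, −2) and (−10, 10).

(−10, 10) and (14, −2)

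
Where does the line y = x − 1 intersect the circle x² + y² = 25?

(−3, −4) and (4, 3)

Substitute y = x − 1:
2x² − 2x − 24 = 0  ⟹  x² − x − 12 = 0
x = 4 or x = −3, giving (4, 3) and (−3, −4).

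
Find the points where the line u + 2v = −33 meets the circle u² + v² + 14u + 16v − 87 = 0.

(−21, −6) and (3, −18)

Express v = (−33 − u)/2 and substitute into the circle:
5u² + 90u − 315 = 0  ⟹  u² + 18u − 63 = 0
u = 3 or u = −21, giving (3, −18) and (−21, −6).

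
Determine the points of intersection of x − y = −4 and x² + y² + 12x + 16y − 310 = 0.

Express y = x + 4 and substitute into the circle:
2x² + 36x − 230 = 0  ⟹  x² + 18x − 115 = 0
x = 5 or x = −23, giving (5, 9) and (−23, −19).

(−23, −19) and (5, 9)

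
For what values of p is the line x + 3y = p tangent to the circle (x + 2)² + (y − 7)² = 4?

p = 19 ± 2√10

The line touches the circle iff its distance from (−2, 7) is 2:
|1·(−2) + 3·7 − p| / √10 = 2
|p − (19)| = 2√10.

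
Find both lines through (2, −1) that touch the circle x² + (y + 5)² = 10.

3x + y = 5 and x − 3y = 5

Write the tangent as mx − y + (−1 − m·(2)) = 0 and set its distance from the centre to √10:
(−2m − (−4))² = 10(m² + 1)
3m² + 8m − 3 = 0, so m = −3 or m = 1/3.
Through (2, −1) these give 3x + y = 5 and x − 3y = 5.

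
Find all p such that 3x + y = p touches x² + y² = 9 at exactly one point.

p = ±3√10

For a tangent, require d(centre, line) = r = 3.
|3·0 + 1·0 − p| / √10 = 3
|p| = 3√10.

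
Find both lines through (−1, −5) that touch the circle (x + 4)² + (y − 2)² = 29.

Let a tangent through (−1, −5) have slope m. Its distance from (−4, 2) must equal √29:
(−3m − (7))² = 29(m² + 1)
10m² − 21m − 10 = 0, so m = 5/2 or m = −2/5.
With m = 5/2: 5x − 2y = 5. With m = −2/5: 2x + 5y = −27.

5x − 2y = 5 and 2x + 5y = −27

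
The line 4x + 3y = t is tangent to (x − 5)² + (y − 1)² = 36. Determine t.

t = −7 or t = 53

Tangency holds when the distance from the centre (5, 1) to the line equals the radius 6:
|4·5 + 3·1 − t| / √25 = 6
|t − (23)| = 6·5, so t = 53 or t = −7.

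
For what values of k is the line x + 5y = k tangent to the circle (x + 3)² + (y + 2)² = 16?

k = −13 ± 4√26

The line touches the circle iff its distance from (−3, −2) is 4:
|1·(−3) + 5·(−2) − k| / √26 = 4
|k − (−13)| = 4√26.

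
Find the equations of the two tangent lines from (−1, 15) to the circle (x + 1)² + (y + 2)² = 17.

4x − y = −19 and 4x + y = 11

Write the tangent as mx − y + (15 − m·(−1)) = 0 and set its distance from the centre to √17:
[m·(0) − (−17)]² = 17(m² + 1)
m² − 16 = 0, so m = 4 or m = −4.
With m = 4: 4x − y = −19. With m = −4: 4x + y = 11.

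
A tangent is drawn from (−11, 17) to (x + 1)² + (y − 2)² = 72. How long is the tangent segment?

With centre O = (−1, 2), |OP|² = 325 and r² = 72.
The tangent meets the radius at right angles, so tangent² = |PO|² − r² = 325 − 72 = 253.

√253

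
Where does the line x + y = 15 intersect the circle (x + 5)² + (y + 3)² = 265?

(6, 9) and (7, 8)

Substitute y = −x + 15:
2x² − 26x + 84 = 0  ⟹  x² − 13x + 42 = 0
x = 7 or x = 6, giving (7, 8) and (6, 9).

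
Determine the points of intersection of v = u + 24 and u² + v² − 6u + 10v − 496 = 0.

(−16, 8) and (−10, 14)

From the line, v = u + 24. Substituting:
2u² + 52u + 320 = 0  ⟹  u² + 26u + 160 = 0
u = −10 or u = −16, giving (−10, 14) and (−16, 8).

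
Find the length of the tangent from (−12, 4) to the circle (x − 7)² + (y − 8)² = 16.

19

Centre (7, 8), r² = 16. |PO|² = (−19)² + (−4)² = 377.
Power of the point: PT² = |PO|² − r² = 361, so PT = 19.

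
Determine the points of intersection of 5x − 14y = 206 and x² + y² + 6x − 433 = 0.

(−12, −19) and (16, −9)

Express y = (−206 + 5x)/14 and substitute into the circle:
221x² − 884x − 42432 = 0  ⟹  x² − 4x − 192 = 0
x = 16 or x = −12, giving (16, −9) and (−12, −19).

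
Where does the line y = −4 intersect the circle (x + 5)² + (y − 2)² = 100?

(−13, −4) and (3, −4)

From the line, y = −4. Substituting:
x² + 10x − 39 = 0
x = 3 or x = −13, giving (3, −4) and (−13, −4).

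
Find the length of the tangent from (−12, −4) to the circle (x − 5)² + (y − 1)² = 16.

The centre is (5, 1) and r = 4. The square of the distance from P to the centre is 289 + 25 = 314.
The tangent meets the radius at right angles, so tangent² = |PO|² − r² = 314 − 16 = 298.

√298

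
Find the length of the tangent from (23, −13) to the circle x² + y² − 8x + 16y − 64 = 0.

The centre is (4, −8) and r = 12. The square of the distance from P to the centre is 361 + 25 = 386.
By the tangent–radius right angle, tangent length = √(|PO|² − r²) = √242 = 11√2.

11√2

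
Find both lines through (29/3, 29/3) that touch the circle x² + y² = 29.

Let a tangent through (29/3, 29/3) have slope m. Its distance from (0, 0) must equal √29:
(−29/3m − (−29/3))² = 29(m² + 1)
10m² − 29m + 10 = 0, so m = 5/2 or m = 2/5.
With m = 5/2: 5x − 2y = 29. With m = 2/5: 2x − 5y = −29.

5x − 2y = 29 and 2x − 5y = −29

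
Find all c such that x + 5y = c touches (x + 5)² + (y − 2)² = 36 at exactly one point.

For a tangent, require d(centre, line) = r = 6.
|1·(−5) + 5·2 − c| / √26 = 6
|c − (5)| = 6√26.

c = 5 ± 6√26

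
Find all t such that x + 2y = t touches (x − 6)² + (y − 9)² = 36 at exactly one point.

The line touches the circle iff its distance from (6, 9) is 6:
|1·6 + 2·9 − t| / √5 = 6
|t − (24)| = 6√5.

t = 24 ± 6√5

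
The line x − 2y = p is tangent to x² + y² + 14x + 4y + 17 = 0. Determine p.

p = −3 ± 6√5

Tangency holds when the distance from the centre (−7, −2) to the line equals the radius 6:
|1·(−7) − 2·(−2) − p| / √5 = 6
|p − (−3)| = 6√5.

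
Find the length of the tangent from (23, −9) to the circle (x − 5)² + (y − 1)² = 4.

Centre (5, 1), r² = 4. |PO|² = (18)² + (−10)² = 424.
The tangent meets the radius at right angles, so tangent² = |PO|² − r² = 424 − 4 = 420.

2√105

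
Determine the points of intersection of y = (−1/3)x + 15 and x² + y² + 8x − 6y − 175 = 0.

Substitute y = (45 − x)/3:
10x² − 360 = 0  ⟹  x² − 36 = 0
x = 6 or x = −6, giving (6, 13) and (−6, 17).

(−6, 17) and (6, 13)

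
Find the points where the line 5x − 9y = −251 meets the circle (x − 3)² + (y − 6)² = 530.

Substitute y = (251 + 5x)/9:
106x² + 1484x − 3392 = 0  ⟹  x² + 14x − 32 = 0
x = 2 or x = −16, giving (2, 29) and (−16, 19).

(−16, 19) and (2, 29)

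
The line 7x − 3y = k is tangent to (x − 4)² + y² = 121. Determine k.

The line touches the circle iff its distance from (4, 0) is 11:
|7·4 − 3·0 − k| / √58 = 11
|k − (28)| = 11√58.

k = 28 ± 11√58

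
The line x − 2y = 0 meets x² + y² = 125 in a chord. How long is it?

10√5

Substitute y = (x)/2:
5x² − 500 = 0  ⟹  x² − 100 = 0
x = 10 or x = −10, giving (10, 5) and (−10, −5).
|(10, 5) − (−10, −5)| = √((20)² + (10)²) = 10√5.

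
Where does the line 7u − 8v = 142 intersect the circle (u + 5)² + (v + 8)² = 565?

Express v = (−142 + 7u)/8 and substitute into the circle:
113u² − 452u − 28476 = 0  ⟹  u² − 4u − 252 = 0
u = 18 or u = −14, giving (18, −2) and (−14, −30).

(−14, −30) and (18, −2)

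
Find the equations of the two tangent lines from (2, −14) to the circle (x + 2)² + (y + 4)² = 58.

3x + 7y = −92 and 7x − 3y = 56

A line y − (−14) = m(x − (2)) is tangent when its distance from (−2, −4) is √58:
[m·(−4) − (10)]² = 58(m² + 1)
21m² − 40m − 21 = 0, so m = −3/7 or m = 7/3.
With m = −3/7: 3x + 7y = −92. With m = 7/3: 7x − 3y = 56.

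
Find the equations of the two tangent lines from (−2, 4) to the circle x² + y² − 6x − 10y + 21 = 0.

3x − 2y = −14 and 2x + 3y = 8

A line y − (4) = m(x − (−2)) is tangent when its distance from (3, 5) is √13:
(5m − (1))² = 13(m² + 1)
6m² − 5m − 6 = 0, so m = 3/2 or m = −2/3.
Through (−2, 4) these give 3x − 2y = −14 and 2x + 3y = 8.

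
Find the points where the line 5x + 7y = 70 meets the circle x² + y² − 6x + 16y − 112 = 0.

(7, 5) and (14, 0)

From the line, y = (70 − 5x)/7. Substituting:
74x² − 1554x + 7252 = 0  ⟹  x² − 21x + 98 = 0
x = 14 or x = 7, giving (14, 0) and (7, 5).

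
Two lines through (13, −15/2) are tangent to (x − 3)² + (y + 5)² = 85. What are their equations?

Let a tangent through (13, −15/2) have slope m. Its distance from (3, −5) must equal √85:
(−10m − (5/2))² = 85(m² + 1)
12m² + 40m − 63 = 0, so m = −9/2 or m = 7/6.
With m = −9/2: 9x + 2y = 102. With m = 7/6: 7x − 6y = 136.

9x + 2y = 102 and 7x − 6y = 136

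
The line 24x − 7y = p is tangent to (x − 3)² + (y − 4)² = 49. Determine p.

The line touches the circle iff its distance from (3, 4) is 7:
|24·3 − 7·4 − p| / √625 = 7
|p − (44)| = 7·25, so p = 219 or p = −131.

p = −131 or p = 219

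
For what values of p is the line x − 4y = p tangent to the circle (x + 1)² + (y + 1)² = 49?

p = 3 ± 7√17

Tangency holds when the distance from the centre (−1, −1) to the line equals the radius 7:
|1·(−1) − 4·(−1) − p| / √17 = 7
|p − (3)| = 7√17.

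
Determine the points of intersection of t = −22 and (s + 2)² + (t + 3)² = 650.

(−19, −22) and (15, −22)

From the line, t = −22. Substituting:
s² + 4s − 285 = 0
s = 15 or s = −19, giving (15, −22) and (−19, −22).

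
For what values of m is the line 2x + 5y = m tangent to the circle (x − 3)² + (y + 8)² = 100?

m = −34 ± 10√29

The line touches the circle iff its distance from (3, −8) is 10:
|2·3 + 5·(−8) − m| / √29 = 10
|m − (−34)| = 10√29.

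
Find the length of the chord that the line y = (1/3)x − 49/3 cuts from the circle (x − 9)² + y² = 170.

The distance from (9, 0) to the line is 40/√10, and r² = 170.
Chord = 2√(r² − d²) = 2·√(10) = 2√10.

2√10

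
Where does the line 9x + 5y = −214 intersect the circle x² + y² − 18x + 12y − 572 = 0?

Express y = (−214 − 9x)/5 and substitute into the circle:
106x² + 2862x + 18656 = 0  ⟹  x² + 27x + 176 = 0
x = −11 or x = −16, giving (−11, −23) and (−16, −14).

(−16, −14) and (−11, −23)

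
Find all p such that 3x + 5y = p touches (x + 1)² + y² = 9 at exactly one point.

p = −3 ± 3√34

The line touches the circle iff its distance from (−1, 0) is 3:
|3·(−1) + 5·0 − p| / √34 = 3
|p − (−3)| = 3√34.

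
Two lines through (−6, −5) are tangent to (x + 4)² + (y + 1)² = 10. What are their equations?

A line y − (−5) = m(x − (−6)) is tangent when its distance from (−4, −1) is √10:
[m·(2) − (4)]² = 10(m² + 1)
3m² + 8m − 3 = 0, so m = −3 or m = 1/3.
With m = −3: 3x + y = −23. With m = 1/3: x − 3y = 9.

3x + y = −23 and x − 3y = 9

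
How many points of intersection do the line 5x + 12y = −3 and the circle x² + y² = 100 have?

2

Centre (0, 0), r² = 100. Distance² from centre to line = (3)²/169 = 9/169.
Since d² < r², the line cuts the circle twice.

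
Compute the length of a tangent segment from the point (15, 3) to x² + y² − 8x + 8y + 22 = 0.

Centre (4, −4), r² = 10. |PO|² = (11)² + (7)² = 170.
Power of the point: PT² = |PO|² − r² = 160, so PT = 4√10.

4√10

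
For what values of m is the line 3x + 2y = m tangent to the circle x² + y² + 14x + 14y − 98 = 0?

For a tangent, require d(centre, line) = r = 14.
|3·(−7) + 2·(−7) − m| / √13 = 14
|m − (−35)| = 14√13.

m = −35 ± 14√13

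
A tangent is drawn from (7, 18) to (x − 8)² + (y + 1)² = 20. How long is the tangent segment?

The centre is (8, −1) and r = 2√5. The square of the distance from P to the centre is 1 + 361 = 362.
The tangent meets the radius at right angles, so tangent² = |PO|² − r² = 362 − 20 = 342.

3√38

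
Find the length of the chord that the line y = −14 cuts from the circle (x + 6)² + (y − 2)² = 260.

The distance from (−6, 2) to the line is 16, and r² = 260.
Chord = 2√(r² − d²) = 2·√(4) = 4.

4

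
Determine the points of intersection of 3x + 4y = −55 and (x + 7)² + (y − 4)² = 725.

(−33, 11) and (7, −19)

Substitute y = (−55 − 3x)/4:
25x² + 650x − 5775 = 0  ⟹  x² + 26x − 231 = 0
x = 7 or x = −33, giving (7, −19) and (−33, 11).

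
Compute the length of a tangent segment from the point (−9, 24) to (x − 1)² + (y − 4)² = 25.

5√19

The centre is (1, 4) and r = 5. The square of the distance from P to the centre is 100 + 400 = 500.
The tangent meets the radius at right angles, so tangent² = |PO|² − r² = 500 − 25 = 475.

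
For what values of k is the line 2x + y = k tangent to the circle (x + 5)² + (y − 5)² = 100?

k = −5 ± 10√5

The line touches the circle iff its distance from (−5, 5) is 10:
|2·(−5) + 1·5 − k| / √5 = 10
|k − (−5)| = 10√5.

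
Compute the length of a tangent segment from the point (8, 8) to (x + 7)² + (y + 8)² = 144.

√337

Centre (−7, −8), r² = 144. |PO|² = (15)² + (16)² = 481.
The tangent meets the radius at right angles, so tangent² = |PO|² − r² = 481 − 144 = 337.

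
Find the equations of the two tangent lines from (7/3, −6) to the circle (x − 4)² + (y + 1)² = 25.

A line y − (−6) = m(x − (7/3)) is tangent when its distance from (4, −1) is 5:
(5/3m − (5))² = 25(m² + 1)
4m² + 3m = 0, so m = 0 or m = −3/4.
With m = 0: y = −6. With m = −3/4: 3x + 4y = −17.

y = −6 and 3x + 4y = −17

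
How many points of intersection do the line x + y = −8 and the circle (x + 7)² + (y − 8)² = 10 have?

0

Substituting the line into the circle gives 2x² + 46x + 295 = 0.
Δ = 2116 − 2360 = −244.
No real roots: the line does not meet the circle.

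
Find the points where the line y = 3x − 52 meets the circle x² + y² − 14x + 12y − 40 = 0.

(12, −16) and (17, −1)

Substitute y = 3x − 52:
10x² − 290x + 2040 = 0  ⟹  x² − 29x + 204 = 0
x = 17 or x = 12, giving (17, −1) and (12, −16).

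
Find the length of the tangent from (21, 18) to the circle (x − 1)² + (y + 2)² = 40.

2√190

Centre (1, −2), r² = 40. |PO|² = (20)² + (20)² = 800.
The tangent meets the radius at right angles, so tangent² = |PO|² − r² = 800 − 40 = 760.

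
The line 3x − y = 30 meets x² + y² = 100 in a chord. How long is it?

2√10

The distance from (0, 0) to the line is 30/√10, and r² = 100.
Chord = 2√(r² − d²) = 2·√(10) = 2√10.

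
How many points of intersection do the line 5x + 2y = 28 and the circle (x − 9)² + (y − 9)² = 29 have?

0

d² = (5·9 + 2·9 − (28))²/29 = 1225/29; r² = 29.
Since d² > r², the line lies outside the circle.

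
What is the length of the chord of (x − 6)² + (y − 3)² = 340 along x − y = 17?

The distance from (6, 3) to the line is 14/√2, and r² = 340.
Half the chord is √(r² − d²) = √(242), so the full chord is 22√2.

22√2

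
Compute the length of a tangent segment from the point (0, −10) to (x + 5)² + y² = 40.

√85

The centre is (−5, 0) and r = 2√10. The square of the distance from P to the centre is 25 + 100 = 125.
Power of the point: PT² = |PO|² − r² = 85, so PT = √85.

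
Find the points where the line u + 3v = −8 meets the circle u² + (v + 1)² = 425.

From the line, v = (−8 − u)/3. Substituting:
10u² + 10u − 3800 = 0  ⟹  u² + u − 380 = 0
u = 19 or u = −20, giving (19, −9) and (−20, 4).

(−20, 4) and (19, −9)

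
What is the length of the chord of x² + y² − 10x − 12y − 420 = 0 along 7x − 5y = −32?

The distance from (5, 6) to the line is 37/√74, and r² = 481.
Chord = 2√(r² − d²) = 2·√(925/2) = 5√74.

5√74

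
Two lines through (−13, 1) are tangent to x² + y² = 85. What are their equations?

Write the tangent as mx − y + (1 − m·(−13)) = 0 and set its distance from the centre to √85:
[m·(13) − (−1)]² = 85(m² + 1)
42m² + 13m − 42 = 0, so m = 6/7 or m = −7/6.
Through (−13, 1) these give 6x − 7y = −85 and 7x + 6y = −85.

6x − 7y = −85 and 7x + 6y = −85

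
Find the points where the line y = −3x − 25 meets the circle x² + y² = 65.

Substitute y = −3x − 25:
10x² + 150x + 560 = 0  ⟹  x² + 15x + 56 = 0
x = −7 or x = −8, giving (−7, −4) and (−8, −1).

(−8, −1) and (−7, −4)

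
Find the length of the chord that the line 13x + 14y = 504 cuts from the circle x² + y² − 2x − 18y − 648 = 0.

Substitute y = (504 − 13x)/14:
365x² − 10220x = 0  ⟹  x² − 28x = 0
x = 28 or x = 0, giving (28, 10) and (0, 36).
|(28, 10) − (0, 36)| = √((28)² + (−26)²) = 2√365.

2√365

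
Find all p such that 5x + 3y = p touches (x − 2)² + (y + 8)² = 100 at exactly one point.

The line touches the circle iff its distance from (2, −8) is 10:
|5·2 + 3·(−8) − p| / √34 = 10
|p − (−14)| = 10√34.

p = −14 ± 10√34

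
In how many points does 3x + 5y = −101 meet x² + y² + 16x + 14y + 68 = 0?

0

Substituting the line into the circle gives 34x² + 796x + 4831 = 0.
Discriminant = (796)² − 4·34·(4831) = −23400 < 0.
No real roots: the line does not meet the circle.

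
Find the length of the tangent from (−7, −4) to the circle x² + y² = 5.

2√15

The centre is (0, 0) and r = √5. The square of the distance from P to the centre is 49 + 16 = 65.
The tangent meets the radius at right angles, so tangent² = |PO|² − r² = 65 − 5 = 60.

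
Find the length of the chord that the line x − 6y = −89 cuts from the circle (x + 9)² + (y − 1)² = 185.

2√37

Express y = (89 + x)/6 and substitute into the circle:
37x² + 814x + 3145 = 0  ⟹  x² + 22x + 85 = 0
x = −5 or x = −17, giving (−5, 14) and (−17, 12).
|(−5, 14) − (−17, 12)| = √((12)² + (2)²) = 2√37.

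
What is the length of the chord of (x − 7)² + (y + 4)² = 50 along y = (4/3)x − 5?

From the line, y = (−15 + 4x)/3. Substituting:
25x² − 150x = 0  ⟹  x² − 6x = 0
x = 6 or x = 0, giving (6, 3) and (0, −5).
|(6, 3) − (0, −5)| = √((6)² + (8)²) = 10.

10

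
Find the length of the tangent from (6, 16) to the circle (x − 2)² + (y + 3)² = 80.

Centre (2, −3), r² = 80. |PO|² = (4)² + (19)² = 377.
Power of the point: PT² = |PO|² − r² = 297, so PT = 3√33.

3√33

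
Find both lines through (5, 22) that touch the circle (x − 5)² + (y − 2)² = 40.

A line y − (22) = m(x − (5)) is tangent when its distance from (5, 2) is 2√10:
(0m − (−20))² = 40(m² + 1)
m² − 9 = 0, so m = −3 or m = 3.
Through (5, 22) these give 3x + y = 37 and 3x − y = −7.

3x + y = 37 and 3x − y = −7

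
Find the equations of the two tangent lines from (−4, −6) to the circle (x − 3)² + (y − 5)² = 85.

2x − 9y = 46 and 9x + 2y = −48

Write the tangent as mx − y + (−6 − m·(−4)) = 0 and set its distance from the centre to √85:
(7m − (11))² = 85(m² + 1)
18m² + 77m − 18 = 0, so m = 2/9 or m = −9/2.
Through (−4, −6) these give 2x − 9y = 46 and 9x + 2y = −48.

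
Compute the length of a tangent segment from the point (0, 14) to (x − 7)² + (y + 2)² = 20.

With centre O = (7, −2), |OP|² = 305 and r² = 20.
By the tangent–radius right angle, tangent length = √(|PO|² − r²) = √285.

√285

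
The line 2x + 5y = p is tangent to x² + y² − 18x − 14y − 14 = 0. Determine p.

For a tangent, require d(centre, line) = r = 12.
|2·9 + 5·7 − p| / √29 = 12
|p − (53)| = 12√29.

p = 53 ± 12√29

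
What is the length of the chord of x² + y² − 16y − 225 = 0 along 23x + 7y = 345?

17√2

Substitute y = (345 − 23x)/7:
578x² − 13294x + 69360 = 0  ⟹  x² − 23x + 120 = 0
x = 15 or x = 8, giving (15, 0) and (8, 23).
|(15, 0) − (8, 23)| = √((7)² + (−23)²) = 17√2.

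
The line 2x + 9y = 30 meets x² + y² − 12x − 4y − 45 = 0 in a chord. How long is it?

Substitute y = (30 − 2x)/9:
85x² − 1020x − 3825 = 0  ⟹  x² − 12x − 45 = 0
x = 15 or x = −3, giving (15, 0) and (−3, 4).
|(15, 0) − (−3, 4)| = √((18)² + (−4)²) = 2√85.

2√85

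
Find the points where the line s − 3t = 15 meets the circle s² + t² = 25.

(0, −5) and (3, −4)

Substitute t = (−15 + s)/3:
10s² − 30s = 0  ⟹  s² − 3s = 0
s = 3 or s = 0, giving (3, −4) and (0, −5).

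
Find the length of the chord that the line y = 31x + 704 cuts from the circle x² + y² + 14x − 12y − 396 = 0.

The distance from (−7, 6) to the line is 481/√962, and r² = 481.
Half the chord is √(r² − d²) = √(481/2), so the full chord is √962.

√962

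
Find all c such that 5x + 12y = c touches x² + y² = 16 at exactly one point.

c = −52 or c = 52

For a tangent, require d(centre, line) = r = 4.
|5·0 + 12·0 − c| / √169 = 4
|c| = 4·13, so c = 52 or c = −52.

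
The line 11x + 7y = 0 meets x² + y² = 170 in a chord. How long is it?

2√170

The distance from (0, 0) to the line is 0/√170, and r² = 170.
Chord = 2√(r² − d²) = 2·√(170) = 2√170.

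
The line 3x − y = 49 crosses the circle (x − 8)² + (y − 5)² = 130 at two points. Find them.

Express y = 3x − 49 and substitute into the circle:
10x² − 340x + 2850 = 0  ⟹  x² − 34x + 285 = 0
x = 19 or x = 15, giving (19, 8) and (15, −4).

(15, −4) and (19, 8)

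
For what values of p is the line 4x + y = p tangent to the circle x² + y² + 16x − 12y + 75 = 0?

The line touches the circle iff its distance from (−8, 6) is 5:
|4·(−8) + 1·6 − p| / √17 = 5
|p − (−26)| = 5√17.

p = −26 ± 5√17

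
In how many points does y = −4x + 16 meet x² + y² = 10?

Substituting the line into the circle gives 17x² − 128x + 246 = 0.
Discriminant = (−128)² − 4·17·(246) = −344 < 0.
No real roots: the line does not meet the circle.

0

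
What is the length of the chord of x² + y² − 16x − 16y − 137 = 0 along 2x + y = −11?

Centre (8, 8), r² = 265. Perpendicular distance d from centre to line = |35| / √5 = 35/√5.
Chord = 2√(r² − d²) = 2·√(20) = 4√5.

4√5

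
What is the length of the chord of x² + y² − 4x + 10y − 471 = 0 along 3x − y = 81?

Centre (2, −5), r² = 500. Perpendicular distance d from centre to line = |−70| / √10 = 70/√10.
Half the chord is √(r² − d²) = √(10), so the full chord is 2√10.

2√10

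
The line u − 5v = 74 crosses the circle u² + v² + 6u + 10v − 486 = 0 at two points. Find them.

(−21, −19) and (19, −11)

From the line, v = (−74 + u)/5. Substituting:
26u² + 52u − 10374 = 0  ⟹  u² + 2u − 399 = 0
u = 19 or u = −21, giving (19, −11) and (−21, −19).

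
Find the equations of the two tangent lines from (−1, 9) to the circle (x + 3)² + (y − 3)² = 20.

A line y − (9) = m(x − (−1)) is tangent when its distance from (−3, 3) is 2√5:
(−2m − (−6))² = 20(m² + 1)
2m² + 3m − 2 = 0, so m = −2 or m = 1/2.
Through (−1, 9) these give 2x + y = 7 and x − 2y = −19.

2x + y = 7 and x − 2y = −19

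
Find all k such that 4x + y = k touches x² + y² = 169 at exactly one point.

The line touches the circle iff its distance from (0, 0) is 13:
|4·0 + 1·0 − k| / √17 = 13
|k| = 13√17.

k = ±13√17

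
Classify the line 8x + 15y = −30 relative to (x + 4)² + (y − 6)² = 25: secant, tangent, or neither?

Centre (−4, 6), r² = 25. Distance² from centre to line = (88)²/289 = 7744/289.
Since d² > r², the line lies outside the circle.

neither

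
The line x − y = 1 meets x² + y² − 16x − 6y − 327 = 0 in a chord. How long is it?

28√2

Centre (8, 3), r² = 400. Perpendicular distance d from centre to line = |4| / √2 = 4/√2.
Chord = 2√(r² − d²) = 2·√(392) = 28√2.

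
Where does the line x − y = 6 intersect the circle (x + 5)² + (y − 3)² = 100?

Substitute y = x − 6:
2x² − 8x + 6 = 0  ⟹  x² − 4x + 3 = 0
x = 3 or x = 1, giving (3, −3) and (1, −5).

(1, −5) and (3, −3)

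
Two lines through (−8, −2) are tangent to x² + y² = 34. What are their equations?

5x − 3y = −34 and 3x + 5y = −34

Write the tangent as mx − y + (−2 − m·(−8)) = 0 and set its distance from the centre to √34:
[m·(8) − (2)]² = 34(m² + 1)
15m² − 16m − 15 = 0, so m = 5/3 or m = −3/5.
With m = 5/3: 5x − 3y = −34. With m = −3/5: 3x + 5y = −34.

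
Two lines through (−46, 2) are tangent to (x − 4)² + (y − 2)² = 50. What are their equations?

Write the tangent as mx − y + (2 − m·(−46)) = 0 and set its distance from the centre to 5√2:
[m·(50) − (0)]² = 50(m² + 1)
49m² − 1 = 0, so m = 1/7 or m = −1/7.
With m = 1/7: x − 7y = −60. With m = −1/7: x + 7y = −32.

x − 7y = −60 and x + 7y = −32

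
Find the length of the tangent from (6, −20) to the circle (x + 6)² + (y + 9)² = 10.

With centre O = (−6, −9), |OP|² = 265 and r² = 10.
Power of the point: PT² = |PO|² − r² = 255, so PT = √255.

√255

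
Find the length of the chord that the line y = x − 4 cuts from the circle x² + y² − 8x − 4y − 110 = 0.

Express y = x − 4 and substitute into the circle:
2x² − 20x − 78 = 0  ⟹  x² − 10x − 39 = 0
x = 13 or x = −3, giving (13, 9) and (−3, −7).
|(13, 9) − (−3, −7)| = √((16)² + (16)²) = 16√2.

16√2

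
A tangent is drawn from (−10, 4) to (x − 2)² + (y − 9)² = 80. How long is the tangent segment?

With centre O = (2, 9), |OP|² = 169 and r² = 80.
By the tangent–radius right angle, tangent length = √(|PO|² − r²) = √89.

√89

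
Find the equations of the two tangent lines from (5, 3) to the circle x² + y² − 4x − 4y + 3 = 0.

A line y − (3) = m(x − (5)) is tangent when its distance from (2, 2) is √5:
(−3m − (−1))² = 5(m² + 1)
2m² − 3m − 2 = 0, so m = 2 or m = −1/2.
With m = 2: 2x − y = 7. With m = −1/2: x + 2y = 11.

2x − y = 7 and x + 2y = 11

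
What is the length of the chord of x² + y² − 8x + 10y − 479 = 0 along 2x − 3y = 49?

The distance from (4, −5) to the line is 26/√13, and r² = 520.
Half the chord is √(r² − d²) = √(468), so the full chord is 12√13.

12√13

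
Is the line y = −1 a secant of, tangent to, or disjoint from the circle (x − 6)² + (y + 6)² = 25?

Centre (6, −6), r² = 25. Distance² from centre to line = (−5)² = 25.
Since d² = r², the line is tangent.

tangent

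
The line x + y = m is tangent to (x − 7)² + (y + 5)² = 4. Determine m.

m = 2 ± 2√2

The line touches the circle iff its distance from (7, −5) is 2:
|1·7 + 1·(−5) − m| / √2 = 2
|m − (2)| = 2√2.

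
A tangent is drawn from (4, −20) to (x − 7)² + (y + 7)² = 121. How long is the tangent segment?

√57

With centre O = (7, −7), |OP|² = 178 and r² = 121.
Power of the point: PT² = |PO|² − r² = 57, so PT = √57.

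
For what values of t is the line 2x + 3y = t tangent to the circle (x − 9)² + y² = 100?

The line touches the circle iff its distance from (9, 0) is 10:
|2·9 + 3·0 − t| / √13 = 10
|t − (18)| = 10√13.

t = 18 ± 10√13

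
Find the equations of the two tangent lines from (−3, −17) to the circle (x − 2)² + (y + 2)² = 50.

x − y = 14 and 7x + y = −38

A line y − (−17) = m(x − (−3)) is tangent when its distance from (2, −2) is 5√2:
(5m − (15))² = 50(m² + 1)
m² + 6m − 7 = 0, so m = 1 or m = −7.
Through (−3, −17) these give x − y = 14 and 7x + y = −38.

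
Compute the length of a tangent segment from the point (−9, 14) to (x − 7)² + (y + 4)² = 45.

√535

The centre is (7, −4) and r = 3√5. The square of the distance from P to the centre is 256 + 324 = 580.
By the tangent–radius right angle, tangent length = √(|PO|² − r²) = √535.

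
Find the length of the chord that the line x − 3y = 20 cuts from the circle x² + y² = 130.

Substitute y = (−20 + x)/3:
10x² − 40x − 770 = 0  ⟹  x² − 4x − 77 = 0
x = 11 or x = −7, giving (11, −3) and (−7, −9).
Chord length = distance between (11, −3) and (−7, −9) = √360 = 6√10.

6√10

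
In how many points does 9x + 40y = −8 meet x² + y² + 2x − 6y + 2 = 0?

0

Substituting the line into the circle gives 1681x² + 5504x + 5184 = 0.
Discriminant = (5504)² − 4·1681·(5184) = −4563200 < 0.
No real roots: the line does not meet the circle.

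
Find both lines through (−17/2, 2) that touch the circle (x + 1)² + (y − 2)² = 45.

2x + y = −15 and 2x − y = −19

A line y − (2) = m(x − (−17/2)) is tangent when its distance from (−1, 2) is 3√5:
[m·(15/2) − (0)]² = 45(m² + 1)
m² − 4 = 0, so m = −2 or m = 2.
Through (−17/2, 2) these give 2x + y = −15 and 2x − y = −19.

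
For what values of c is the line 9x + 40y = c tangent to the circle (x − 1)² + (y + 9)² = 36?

For a tangent, require d(centre, line) = r = 6.
|9·1 + 40·(−9) − c| / √1681 = 6
|c − (−351)| = 6·41, so c = −105 or c = −597.

c = −597 or c = −105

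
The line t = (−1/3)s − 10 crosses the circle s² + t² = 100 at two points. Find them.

(−6, −8) and (0, −10)

Substitute t = (−30 − s)/3:
10s² + 60s = 0  ⟹  s² + 6s = 0
s = 0 or s = −6, giving (0, −10) and (−6, −8).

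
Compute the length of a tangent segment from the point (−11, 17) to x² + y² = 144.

√266

Centre (0, 0), r² = 144. |PO|² = (−11)² + (17)² = 410.
The tangent meets the radius at right angles, so tangent² = |PO|² − r² = 410 − 144 = 266.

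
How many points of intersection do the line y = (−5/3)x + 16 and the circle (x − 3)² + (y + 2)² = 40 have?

Substituting the line into the circle gives 34x² − 594x + 2637 = 0.
Δ = 352836 − 358632 = −5796.
No real roots: the line does not meet the circle.

0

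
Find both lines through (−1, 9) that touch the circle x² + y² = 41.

Write the tangent as mx − y + (9 − m·(−1)) = 0 and set its distance from the centre to √41:
(1m − (−9))² = 41(m² + 1)
20m² − 9m − 20 = 0, so m = 5/4 or m = −4/5.
Through (−1, 9) these give 5x − 4y = −41 and 4x + 5y = 41.

5x − 4y = −41 and 4x + 5y = 41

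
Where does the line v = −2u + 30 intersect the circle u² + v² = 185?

Express v = −2u + 30 and substitute into the circle:
5u² − 120u + 715 = 0  ⟹  u² − 24u + 143 = 0
u = 13 or u = 11, giving (13, 4) and (11, 8).

(11, 8) and (13, 4)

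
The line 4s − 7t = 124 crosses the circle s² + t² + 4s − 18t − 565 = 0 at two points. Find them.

(3, −16) and (17, −8)

Express t = (−124 + 4s)/7 and substitute into the circle:
65s² − 1300s + 3315 = 0  ⟹  s² − 20s + 51 = 0
s = 17 or s = 3, giving (17, −8) and (3, −16).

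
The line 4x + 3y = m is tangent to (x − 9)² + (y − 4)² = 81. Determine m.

m = 3 or m = 93

The line touches the circle iff its distance from (9, 4) is 9:
|4·9 + 3·4 − m| / √25 = 9
|m − (48)| = 9·5, so m = 93 or m = 3.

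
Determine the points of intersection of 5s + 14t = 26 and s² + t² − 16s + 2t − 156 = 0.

(−6, 4) and (22, −6)

From the line, t = (26 − 5s)/14. Substituting:
221s² − 3536s − 29172 = 0  ⟹  s² − 16s − 132 = 0
s = 22 or s = −6, giving (22, −6) and (−6, 4).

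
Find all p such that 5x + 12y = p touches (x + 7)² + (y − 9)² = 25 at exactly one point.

p = 8 or p = 138

Tangency holds when the distance from the centre (−7, 9) to the line equals the radius 5:
|5·(−7) + 12·9 − p| / √169 = 5
|p − (73)| = 5·13, so p = 138 or p = 8.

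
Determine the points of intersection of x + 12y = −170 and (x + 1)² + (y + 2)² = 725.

Substitute y = (−170 − x)/12:
145x² + 580x − 82940 = 0  ⟹  x² + 4x − 572 = 0
x = 22 or x = −26, giving (22, −16) and (−26, −12).

(−26, −12) and (22, −16)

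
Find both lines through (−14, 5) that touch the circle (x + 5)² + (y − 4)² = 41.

Let a tangent through (−14, 5) have slope m. Its distance from (−5, 4) must equal √41:
[m·(9) − (−1)]² = 41(m² + 1)
20m² + 9m − 20 = 0, so m = 4/5 or m = −5/4.
Through (−14, 5) these give 4x − 5y = −81 and 5x + 4y = −50.

4x − 5y = −81 and 5x + 4y = −50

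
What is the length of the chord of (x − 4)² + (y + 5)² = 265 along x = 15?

24

Centre (4, −5), r² = 265. Perpendicular distance d from centre to line = |−11| / √1 = 11.
Chord = 2√(r² − d²) = 2·√(144) = 24.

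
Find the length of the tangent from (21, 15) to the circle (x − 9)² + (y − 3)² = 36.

6√7

Centre (9, 3), r² = 36. |PO|² = (12)² + (12)² = 288.
By the tangent–radius right angle, tangent length = √(|PO|² − r²) = √252 = 6√7.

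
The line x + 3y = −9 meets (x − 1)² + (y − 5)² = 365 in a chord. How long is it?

11√10

Centre (1, 5), r² = 365. Perpendicular distance d from centre to line = |25| / √10 = 25/√10.
Chord = 2√(r² − d²) = 2·√(605/2) = 11√10.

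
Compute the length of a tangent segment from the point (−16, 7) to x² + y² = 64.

√241

The centre is (0, 0) and r = 8. The square of the distance from P to the centre is 256 + 49 = 305.
Power of the point: PT² = |PO|² − r² = 241, so PT = √241.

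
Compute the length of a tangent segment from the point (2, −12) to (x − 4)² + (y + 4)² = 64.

With centre O = (4, −4), |OP|² = 68 and r² = 64.
Power of the point: PT² = |PO|² − r² = 4, so PT = 2.

2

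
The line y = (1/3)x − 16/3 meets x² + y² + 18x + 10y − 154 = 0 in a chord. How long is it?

10√10

From the line, y = (−16 + x)/3. Substituting:
10x² + 160x − 1610 = 0  ⟹  x² + 16x − 161 = 0
x = 7 or x = −23, giving (7, −3) and (−23, −13).
|(7, −3) − (−23, −13)| = √((30)² + (10)²) = 10√10.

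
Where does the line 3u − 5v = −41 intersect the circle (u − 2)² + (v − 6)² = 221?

(−12, 1) and (13, 16)

Express v = (41 + 3u)/5 and substitute into the circle:
34u² − 34u − 5304 = 0  ⟹  u² − u − 156 = 0
u = 13 or u = −12, giving (13, 16) and (−12, 1).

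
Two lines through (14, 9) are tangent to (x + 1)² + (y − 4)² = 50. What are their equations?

Write the tangent as mx − y + (9 − m·(14)) = 0 and set its distance from the centre to 5√2:
(−15m − (−5))² = 50(m² + 1)
7m² − 6m − 1 = 0, so m = −1/7 or m = 1.
With m = −1/7: x + 7y = 77. With m = 1: x − y = 5.

x + 7y = 77 and x − y = 5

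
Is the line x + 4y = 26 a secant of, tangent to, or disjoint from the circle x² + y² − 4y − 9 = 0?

Centre (0, 2), r² = 13. Distance² from centre to line = (−18)²/17 = 324/17.
Since d² > r², the line lies outside the circle.

disjoint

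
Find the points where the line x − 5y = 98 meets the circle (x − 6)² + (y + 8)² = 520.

(−12, −22) and (28, −14)

From the line, y = (−98 + x)/5. Substituting:
26x² − 416x − 8736 = 0  ⟹  x² − 16x − 336 = 0
x = 28 or x = −12, giving (28, −14) and (−12, −22).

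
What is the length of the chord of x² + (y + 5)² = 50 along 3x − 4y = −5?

10

The distance from (0, −5) to the line is 25/√25, and r² = 50.
Chord = 2√(r² − d²) = 2·√(25) = 10.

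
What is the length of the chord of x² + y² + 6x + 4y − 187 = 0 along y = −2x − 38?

4√5

The distance from (−3, −2) to the line is 30/√5, and r² = 200.
Half the chord is √(r² − d²) = √(20), so the full chord is 4√5.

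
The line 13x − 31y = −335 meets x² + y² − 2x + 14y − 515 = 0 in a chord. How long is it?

√1130

The distance from (1, −7) to the line is 565/√1130, and r² = 565.
Half the chord is √(r² − d²) = √(565/2), so the full chord is √1130.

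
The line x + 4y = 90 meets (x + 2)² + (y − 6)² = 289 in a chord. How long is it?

2√17

The distance from (−2, 6) to the line is 68/√17, and r² = 289.
Half the chord is √(r² − d²) = √(17), so the full chord is 2√17.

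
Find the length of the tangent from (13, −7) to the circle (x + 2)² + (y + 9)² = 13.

6√6

The centre is (−2, −9) and r = √13. The square of the distance from P to the centre is 225 + 4 = 229.
The tangent meets the radius at right angles, so tangent² = |PO|² − r² = 229 − 13 = 216.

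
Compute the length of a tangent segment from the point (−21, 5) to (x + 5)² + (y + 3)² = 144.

4√11

With centre O = (−5, −3), |OP|² = 320 and r² = 144.
By the tangent–radius right angle, tangent length = √(|PO|² − r²) = √176 = 4√11.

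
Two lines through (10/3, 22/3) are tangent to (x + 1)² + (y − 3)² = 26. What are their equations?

Let a tangent through (10/3, 22/3) have slope m. Its distance from (−1, 3) must equal √26:
[m·(−13/3) − (−13/3)]² = 26(m² + 1)
5m² + 26m + 5 = 0, so m = −5 or m = −1/5.
Through (10/3, 22/3) these give 5x + y = 24 and x + 5y = 40.

5x + y = 24 and x + 5y = 40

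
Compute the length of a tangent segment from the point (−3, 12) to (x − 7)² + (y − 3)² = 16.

The centre is (7, 3) and r = 4. The square of the distance from P to the centre is 100 + 81 = 181.
Power of the point: PT² = |PO|² − r² = 165, so PT = √165.

√165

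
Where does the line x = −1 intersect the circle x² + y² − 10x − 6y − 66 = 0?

(−1, −5) and (−1, 11)

The line gives x = −1. Substituting into the circle:
y² − 6y − 55 = 0
y = 11 or y = −5, giving (−1, 11) and (−1, −5).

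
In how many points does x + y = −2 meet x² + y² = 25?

2

d² = (1·0 + 1·0 − (−2))²/2 = 2; r² = 25.
Since d² < r², the line cuts the circle twice.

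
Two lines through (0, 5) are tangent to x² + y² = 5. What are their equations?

Let a tangent through (0, 5) have slope m. Its distance from (0, 0) must equal √5:
[m·(0) − (−5)]² = 5(m² + 1)
m² − 4 = 0, so m = −2 or m = 2.
Through (0, 5) these give 2x + y = 5 and 2x − y = −5.

2x + y = 5 and 2x − y = −5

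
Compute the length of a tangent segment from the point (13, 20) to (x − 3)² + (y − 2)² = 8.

The centre is (3, 2) and r = 2√2. The square of the distance from P to the centre is 100 + 324 = 424.
By the tangent–radius right angle, tangent length = √(|PO|² − r²) = √416 = 4√26.

4√26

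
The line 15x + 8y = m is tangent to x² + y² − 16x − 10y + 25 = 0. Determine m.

For a tangent, require d(centre, line) = r = 8.
|15·8 + 8·5 − m| / √289 = 8
|m − (160)| = 8·17, so m = 296 or m = 24.

m = 24 or m = 296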